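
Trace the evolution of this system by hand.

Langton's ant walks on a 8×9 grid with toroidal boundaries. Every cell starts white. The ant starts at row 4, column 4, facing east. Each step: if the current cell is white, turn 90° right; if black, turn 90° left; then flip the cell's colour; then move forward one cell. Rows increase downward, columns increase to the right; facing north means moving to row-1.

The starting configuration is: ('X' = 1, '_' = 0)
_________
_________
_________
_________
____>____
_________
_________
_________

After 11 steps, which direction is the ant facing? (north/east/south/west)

north

gen 0: _________
_________
_________
_________
____>____
_________
_________
_________
gen 1: _________
_________
_________
_________
____X____
____v____
_________
_________
gen 2: _________
_________
_________
_________
____X____
___<X____
_________
_________
gen 3: _________
_________
_________
_________
___^X____
___XX____
_________
_________
gen 4: _________
_________
_________
_________
___X>____
___XX____
_________
_________
gen 5: _________
_________
_________
____^____
___X_____
___XX____
_________
_________
gen 6: _________
_________
_________
____X>___
___X_____
___XX____
_________
_________
gen 7: _________
_________
_________
____XX___
___X_v___
___XX____
_________
_________
gen 8: _________
_________
_________
____XX___
___X<X___
___XX____
_________
_________
gen 9: _________
_________
_________
____^X___
___XXX___
___XX____
_________
_________
gen 10: _________
_________
_________
___<_X___
___XXX___
___XX____
_________
_________
gen 11: _________
_________
___^_____
___X_X___
___XXX___
___XX____
_________
_________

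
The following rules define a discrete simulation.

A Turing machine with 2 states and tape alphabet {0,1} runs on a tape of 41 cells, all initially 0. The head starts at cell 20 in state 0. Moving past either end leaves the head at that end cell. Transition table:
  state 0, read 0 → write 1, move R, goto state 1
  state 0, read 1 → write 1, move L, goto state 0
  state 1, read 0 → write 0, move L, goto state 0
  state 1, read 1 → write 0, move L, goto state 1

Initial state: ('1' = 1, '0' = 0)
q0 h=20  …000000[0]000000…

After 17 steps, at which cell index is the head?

[0] q0 h=20  …000000[0]000000…
[1] q1 h=21  …000001[0]000000…
[2] q0 h=20  …000000[1]000000…
[3] q0 h=19  …000000[0]100000…
[4] q1 h=20  …000001[1]000000…
[5] q1 h=19  …000000[1]000000…
[6] q1 h=18  …000000[0]000000…
[7] q0 h=17  …000000[0]000000…
[8] q1 h=18  …000001[0]000000…
[9] q0 h=17  …000000[1]000000…
[10] q0 h=16  …000000[0]100000…
[11] q1 h=17  …000001[1]000000…
[12] q1 h=16  …000000[1]000000…
[13] q1 h=15  …000000[0]000000…
[14] q0 h=14  …000000[0]000000…
[15] q1 h=15  …000001[0]000000…
[16] q0 h=14  …000000[1]000000…
[17] q0 h=13  …000000[0]100000…

13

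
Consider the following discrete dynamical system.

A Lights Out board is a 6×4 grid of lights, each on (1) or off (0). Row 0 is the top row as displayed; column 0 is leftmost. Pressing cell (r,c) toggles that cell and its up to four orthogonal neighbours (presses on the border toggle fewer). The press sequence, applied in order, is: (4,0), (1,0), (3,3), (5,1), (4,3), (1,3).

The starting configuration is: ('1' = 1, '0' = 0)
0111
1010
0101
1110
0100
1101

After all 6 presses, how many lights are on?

gen 0: 0111
1010
0101
1110
0100
1101
gen 1: 0111
1010
0101
0110
1000
0101
gen 2: 1111
0110
1101
0110
1000
0101
gen 3: 1111
0110
1100
0101
1001
0101
gen 4: 1111
0110
1100
0101
1101
1011
gen 5: 1111
0110
1100
0100
1110
1010
gen 6: 1110
0101
1101
0100
1110
1010

14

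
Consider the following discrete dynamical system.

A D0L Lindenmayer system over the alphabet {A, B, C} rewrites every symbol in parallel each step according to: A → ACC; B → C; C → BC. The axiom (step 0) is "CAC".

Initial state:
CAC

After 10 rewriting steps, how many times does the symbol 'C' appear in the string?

464

0) CAC
1) BCACCBC
2) CBCACCBCBCCBC
3) BCCBCACCBCBCCBCCBCBCCBC
4) CBCBCCBCACCBCBCCBCCBCBCCBCBCCBCCBCBCCBC
5) BCCBCCBCBCCBCACCBCBCCBCCBCBCCBCBCCBCCBCBCCBCCBCBCCBCBCCBCCBCBCCBC
6) CBCBCCBCBCCBCCBCBCCBCACCBCBCCBCCBCBCCBCBCCBCCBCBCCBCCBCBCCBCBCCBCCBCBCCBCBCCBCCBCBCCBCCBCBCCBCBCCBCCBCBCCBC
7) BCCBCCBCBCCBCCBCBCCBCBCCBCCBCBCCBCACCBCBCCBCCBCBCCBCBCCBCC…CBCCBCBCCBCBCCBCCBCBCCBCBCCBCCBCBCCBCCBCBCCBCBCCBCCBCBCCBC  (len 175)
8) CBCBCCBCBCCBCCBCBCCBCBCCBCCBCBCCBCCBCBCCBCBCCBCCBCBCCBCACC…CBCCBCBCCBCBCCBCCBCBCCBCBCCBCCBCBCCBCCBCBCCBCBCCBCCBCBCCBC  (len 285)
9) BCCBCCBCBCCBCCBCBCCBCBCCBCCBCBCCBCCBCBCCBCBCCBCCBCBCCBCBCC…CBCCBCBCCBCBCCBCCBCBCCBCBCCBCCBCBCCBCCBCBCCBCBCCBCCBCBCCBC  (len 463)
10) CBCBCCBCBCCBCCBCBCCBCBCCBCCBCBCCBCCBCBCCBCBCCBCCBCBCCBCBCC…CBCCBCBCCBCBCCBCCBCBCCBCBCCBCCBCBCCBCCBCBCCBCBCCBCCBCBCCBC  (len 751)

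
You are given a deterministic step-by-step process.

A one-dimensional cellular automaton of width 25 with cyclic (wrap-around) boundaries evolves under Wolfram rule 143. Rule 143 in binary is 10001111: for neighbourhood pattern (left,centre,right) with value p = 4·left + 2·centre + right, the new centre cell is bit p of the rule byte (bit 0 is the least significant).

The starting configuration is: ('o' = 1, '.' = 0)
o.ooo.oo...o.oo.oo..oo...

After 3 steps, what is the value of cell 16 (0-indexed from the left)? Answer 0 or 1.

step 0: o.ooo.oo...o.oo.oo..oo...
step 1: o.oo..o..ooo.o..o..oo..oo
step 2: ..o..oo.ooo..o.oo.oo..ooo
step 3: .oo.oo..oo..oo.o..o..ooo.

0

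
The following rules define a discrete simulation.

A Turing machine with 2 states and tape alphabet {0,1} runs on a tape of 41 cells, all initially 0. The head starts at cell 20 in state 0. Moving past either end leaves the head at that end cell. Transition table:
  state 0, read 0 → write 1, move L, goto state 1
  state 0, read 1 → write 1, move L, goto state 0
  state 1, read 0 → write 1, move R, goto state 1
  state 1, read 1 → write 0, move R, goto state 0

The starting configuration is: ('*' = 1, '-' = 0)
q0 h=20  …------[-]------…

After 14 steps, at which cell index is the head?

t=0: q0 h=20  …------[-]------…
t=1: q1 h=19  …------[-]*-----…
t=2: q1 h=20  …-----*[*]------…
t=3: q0 h=21  …----*-[-]------…
t=4: q1 h=20  …-----*[-]*-----…
t=5: q1 h=21  …----**[*]------…
t=6: q0 h=22  …---**-[-]------…
t=7: q1 h=21  …----**[-]*-----…
t=8: q1 h=22  …---***[*]------…
t=9: q0 h=23  …--***-[-]------…
t=10: q1 h=22  …---***[-]*-----…
t=11: q1 h=23  …--****[*]------…
t=12: q0 h=24  …-****-[-]------…
t=13: q1 h=23  …--****[-]*-----…
t=14: q1 h=24  …-*****[*]------…

24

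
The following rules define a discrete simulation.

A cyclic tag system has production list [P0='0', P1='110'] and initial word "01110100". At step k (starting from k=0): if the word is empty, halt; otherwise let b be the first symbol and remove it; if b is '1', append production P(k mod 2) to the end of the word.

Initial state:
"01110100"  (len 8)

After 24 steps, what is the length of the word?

13

t=0: "01110100"  (len 8)
t=1: "1110100"  (len 7)
t=2: "110100110"  (len 9)
t=3: "101001100"  (len 9)
t=4: "01001100110"  (len 11)
t=5: "1001100110"  (len 10)
t=6: "001100110110"  (len 12)
t=7: "01100110110"  (len 11)
t=8: "1100110110"  (len 10)
t=9: "1001101100"  (len 10)
t=10: "001101100110"  (len 12)
t=11: "01101100110"  (len 11)
t=12: "1101100110"  (len 10)
t=13: "1011001100"  (len 10)
t=14: "011001100110"  (len 12)
t=15: "11001100110"  (len 11)
t=16: "1001100110110"  (len 13)
t=17: "0011001101100"  (len 13)
t=18: "011001101100"  (len 12)
t=19: "11001101100"  (len 11)
t=20: "1001101100110"  (len 13)
t=21: "0011011001100"  (len 13)
t=22: "011011001100"  (len 12)
t=23: "11011001100"  (len 11)
t=24: "1011001100110"  (len 13)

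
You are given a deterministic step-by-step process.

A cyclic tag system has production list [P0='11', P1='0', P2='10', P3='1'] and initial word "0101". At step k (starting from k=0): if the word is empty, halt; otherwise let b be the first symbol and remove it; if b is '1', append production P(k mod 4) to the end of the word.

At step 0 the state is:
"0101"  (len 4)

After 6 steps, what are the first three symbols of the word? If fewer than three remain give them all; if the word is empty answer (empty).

0

gen 0: "0101"  (len 4)
gen 1: "101"  (len 3)
gen 2: "010"  (len 3)
gen 3: "10"  (len 2)
gen 4: "01"  (len 2)
gen 5: "1"  (len 1)
gen 6: "0"  (len 1)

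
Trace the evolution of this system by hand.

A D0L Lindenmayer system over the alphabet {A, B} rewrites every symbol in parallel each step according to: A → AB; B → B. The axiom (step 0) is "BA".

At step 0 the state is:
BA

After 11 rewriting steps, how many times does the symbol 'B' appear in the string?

0) BA
1) BAB
2) BABB
3) BABBB
4) BABBBB
5) BABBBBB
6) BABBBBBB
7) BABBBBBBB
8) BABBBBBBBB
9) BABBBBBBBBB
10) BABBBBBBBBBB
11) BABBBBBBBBBBB

12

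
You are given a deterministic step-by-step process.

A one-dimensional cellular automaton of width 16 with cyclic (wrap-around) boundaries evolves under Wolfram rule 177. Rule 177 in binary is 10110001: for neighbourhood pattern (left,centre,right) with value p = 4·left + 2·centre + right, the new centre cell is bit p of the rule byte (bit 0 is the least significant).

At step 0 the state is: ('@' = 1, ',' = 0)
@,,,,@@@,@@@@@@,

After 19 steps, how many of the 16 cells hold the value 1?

7

step 0: @,,,,@@@,@@@@@@,
step 1: ,@@@,,@,@,@@@@,@
step 2: @,@,@,,@,@,@@,@,
step 3: ,@,@,@,,@,@,,@,@
step 4: @,@,@,@,,@,@,,@,
step 5: ,@,@,@,@,,@,@,,@
step 6: @,@,@,@,@,,@,@,,
step 7: ,@,@,@,@,@,,@,@,
step 8: ,,@,@,@,@,@,,@,@
step 9: @,,@,@,@,@,@,,@,
step 10: ,@,,@,@,@,@,@,,@
step 11: @,@,,@,@,@,@,@,,
step 12: ,@,@,,@,@,@,@,@,
step 13: ,,@,@,,@,@,@,@,@
step 14: @,,@,@,,@,@,@,@,
step 15: ,@,,@,@,,@,@,@,@
step 16: @,@,,@,@,,@,@,@,
step 17: ,@,@,,@,@,,@,@,@
step 18: @,@,@,,@,@,,@,@,
step 19: ,@,@,@,,@,@,,@,@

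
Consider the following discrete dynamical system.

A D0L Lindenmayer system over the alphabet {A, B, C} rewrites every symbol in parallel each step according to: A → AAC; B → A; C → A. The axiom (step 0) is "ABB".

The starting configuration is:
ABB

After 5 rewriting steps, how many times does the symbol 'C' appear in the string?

gen 0: ABB
gen 1: AACAA
gen 2: AACAACAAACAAC
gen 3: AACAACAAACAACAAACAACAACAAACAACA
gen 4: AACAACAAACAACAAACAACAACAAACAACAAACAACAACAAACAACAAACAACAAACAACAACAAACAACAAAC
gen 5: AACAACAAACAACAAACAACAACAAACAACAAACAACAACAAACAACAAACAACAAAC…AACAACAAACAACAACAAACAACAAACAACAAACAACAACAAACAACAAACAACAACA  (len 181)

53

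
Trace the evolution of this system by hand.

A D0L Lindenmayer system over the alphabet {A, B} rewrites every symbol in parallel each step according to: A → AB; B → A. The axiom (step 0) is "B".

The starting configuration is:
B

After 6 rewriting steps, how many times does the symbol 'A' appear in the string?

0) B
1) A
2) AB
3) ABA
4) ABAAB
5) ABAABABA
6) ABAABABAABAAB

8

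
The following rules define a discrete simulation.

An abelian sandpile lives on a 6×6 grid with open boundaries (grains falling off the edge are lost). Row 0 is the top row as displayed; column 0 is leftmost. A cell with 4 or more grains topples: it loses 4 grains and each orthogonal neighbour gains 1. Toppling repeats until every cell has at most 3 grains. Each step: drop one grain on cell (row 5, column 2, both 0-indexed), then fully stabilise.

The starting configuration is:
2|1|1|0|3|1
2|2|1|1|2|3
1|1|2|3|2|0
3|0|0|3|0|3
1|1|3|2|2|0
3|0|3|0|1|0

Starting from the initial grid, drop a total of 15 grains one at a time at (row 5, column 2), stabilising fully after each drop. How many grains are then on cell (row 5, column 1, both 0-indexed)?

[0] 2|1|1|0|3|1
2|2|1|1|2|3
1|1|2|3|2|0
3|0|0|3|0|3
1|1|3|2|2|0
3|0|3|0|1|0
[1] 2|1|1|0|3|1
2|2|1|1|2|3
1|1|2|3|2|0
3|0|1|3|0|3
1|2|0|3|2|0
3|1|1|1|1|0
[2] 2|1|1|0|3|1
2|2|1|1|2|3
1|1|2|3|2|0
3|0|1|3|0|3
1|2|0|3|2|0
3|1|2|1|1|0
[3] 2|1|1|0|3|1
2|2|1|1|2|3
1|1|2|3|2|0
3|0|1|3|0|3
1|2|0|3|2|0
3|1|3|1|1|0
[4] 2|1|1|0|3|1
2|2|1|1|2|3
1|1|2|3|2|0
3|0|1|3|0|3
1|2|1|3|2|0
3|2|0|2|1|0
[5] 2|1|1|0|3|1
2|2|1|1|2|3
1|1|2|3|2|0
3|0|1|3|0|3
1|2|1|3|2|0
3|2|1|2|1|0
[6] 2|1|1|0|3|1
2|2|1|1|2|3
1|1|2|3|2|0
3|0|1|3|0|3
1|2|1|3|2|0
3|2|2|2|1|0
[7] 2|1|1|0|3|1
2|2|1|1|2|3
1|1|2|3|2|0
3|0|1|3|0|3
1|2|1|3|2|0
3|2|3|2|1|0
[8] 2|1|1|0|3|1
2|2|1|1|2|3
1|1|2|3|2|0
3|0|1|3|0|3
1|2|2|3|2|0
3|3|0|3|1|0
[9] 2|1|1|0|3|1
2|2|1|1|2|3
1|1|2|3|2|0
3|0|1|3|0|3
1|2|2|3|2|0
3|3|1|3|1|0
[10] 2|1|1|0|3|1
2|2|1|1|2|3
1|1|2|3|2|0
3|0|1|3|0|3
1|2|2|3|2|0
3|3|2|3|1|0
[11] 2|1|1|0|3|1
2|2|1|1|2|3
1|1|2|3|2|0
3|0|1|3|0|3
1|2|2|3|2|0
3|3|3|3|1|0
[12] 2|1|1|0|3|1
2|2|1|2|2|3
1|1|3|0|3|0
3|1|3|1|1|3
3|0|1|2|3|0
0|2|3|1|2|0
[13] 2|1|1|0|3|1
2|2|1|2|2|3
1|1|3|0|3|0
3|1|3|1|1|3
3|0|2|2|3|0
0|3|0|2|2|0
[14] 2|1|1|0|3|1
2|2|1|2|2|3
1|1|3|0|3|0
3|1|3|1|1|3
3|0|2|2|3|0
0|3|1|2|2|0
[15] 2|1|1|0|3|1
2|2|1|2|2|3
1|1|3|0|3|0
3|1|3|1|1|3
3|0|2|2|3|0
0|3|2|2|2|0

3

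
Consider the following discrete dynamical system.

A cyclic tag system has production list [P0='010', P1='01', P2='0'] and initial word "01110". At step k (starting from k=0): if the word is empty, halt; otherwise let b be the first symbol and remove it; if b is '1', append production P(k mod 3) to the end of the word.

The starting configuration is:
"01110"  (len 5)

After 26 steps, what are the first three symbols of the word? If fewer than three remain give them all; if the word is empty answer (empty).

step 0: "01110"  (len 5)
step 1: "1110"  (len 4)
step 2: "11001"  (len 5)
step 3: "10010"  (len 5)
step 4: "0010010"  (len 7)
step 5: "010010"  (len 6)
step 6: "10010"  (len 5)
step 7: "0010010"  (len 7)
step 8: "010010"  (len 6)
step 9: "10010"  (len 5)
step 10: "0010010"  (len 7)
step 11: "010010"  (len 6)
step 12: "10010"  (len 5)
step 13: "0010010"  (len 7)
step 14: "010010"  (len 6)
step 15: "10010"  (len 5)
step 16: "0010010"  (len 7)
step 17: "010010"  (len 6)
step 18: "10010"  (len 5)
step 19: "0010010"  (len 7)
step 20: "010010"  (len 6)
step 21: "10010"  (len 5)
step 22: "0010010"  (len 7)
step 23: "010010"  (len 6)
step 24: "10010"  (len 5)
step 25: "0010010"  (len 7)
step 26: "010010"  (len 6)

010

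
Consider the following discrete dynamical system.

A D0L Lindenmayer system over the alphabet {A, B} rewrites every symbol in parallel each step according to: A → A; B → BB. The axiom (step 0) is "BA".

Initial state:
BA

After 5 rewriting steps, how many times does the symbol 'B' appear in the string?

step 0: BA
step 1: BBA
step 2: BBBBA
step 3: BBBBBBBBA
step 4: BBBBBBBBBBBBBBBBA
step 5: BBBBBBBBBBBBBBBBBBBBBBBBBBBBBBBBA

32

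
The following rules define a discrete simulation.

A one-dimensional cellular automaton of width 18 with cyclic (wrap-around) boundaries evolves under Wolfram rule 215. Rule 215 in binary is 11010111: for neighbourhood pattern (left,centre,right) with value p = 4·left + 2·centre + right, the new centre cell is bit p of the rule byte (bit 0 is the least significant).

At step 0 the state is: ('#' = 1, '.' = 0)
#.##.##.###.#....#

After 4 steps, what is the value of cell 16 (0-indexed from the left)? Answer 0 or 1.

t=0: #.##.##.###.#....#
t=1: #..#..#..##.#####.
t=2: #########.#..####.
t=3: .########.###.###.
t=4: #.#######..##..###

1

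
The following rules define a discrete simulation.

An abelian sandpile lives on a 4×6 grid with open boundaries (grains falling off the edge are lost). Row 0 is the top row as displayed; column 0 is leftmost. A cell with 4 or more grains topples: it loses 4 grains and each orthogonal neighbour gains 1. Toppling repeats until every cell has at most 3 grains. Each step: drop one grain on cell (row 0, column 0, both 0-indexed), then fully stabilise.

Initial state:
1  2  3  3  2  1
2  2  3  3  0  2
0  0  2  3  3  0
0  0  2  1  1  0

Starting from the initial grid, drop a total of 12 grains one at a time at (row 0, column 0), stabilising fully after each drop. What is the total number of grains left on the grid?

38

0) 1  2  3  3  2  1
2  2  3  3  0  2
0  0  2  3  3  0
0  0  2  1  1  0
1) 2  2  3  3  2  1
2  2  3  3  0  2
0  0  2  3  3  0
0  0  2  1  1  0
2) 3  2  3  3  2  1
2  2  3  3  0  2
0  0  2  3  3  0
0  0  2  1  1  0
3) 0  3  3  3  2  1
3  2  3  3  0  2
0  0  2  3  3  0
0  0  2  1  1  0
4) 1  3  3  3  2  1
3  2  3  3  0  2
0  0  2  3  3  0
0  0  2  1  1  0
5) 2  3  3  3  2  1
3  2  3  3  0  2
0  0  2  3  3  0
0  0  2  1  1  0
6) 3  3  3  3  2  1
3  2  3  3  0  2
0  0  2  3  3  0
0  0  2  1  1  0
7) 2  2  2  1  3  1
1  1  3  2  2  2
1  2  0  2  0  1
0  0  3  2  2  0
8) 3  2  2  1  3  1
1  1  3  2  2  2
1  2  0  2  0  1
0  0  3  2  2  0
9) 0  3  2  1  3  1
2  1  3  2  2  2
1  2  0  2  0  1
0  0  3  2  2  0
10) 1  3  2  1  3  1
2  1  3  2  2  2
1  2  0  2  0  1
0  0  3  2  2  0
11) 2  3  2  1  3  1
2  1  3  2  2  2
1  2  0  2  0  1
0  0  3  2  2  0
12) 3  3  2  1  3  1
2  1  3  2  2  2
1  2  0  2  0  1
0  0  3  2  2  0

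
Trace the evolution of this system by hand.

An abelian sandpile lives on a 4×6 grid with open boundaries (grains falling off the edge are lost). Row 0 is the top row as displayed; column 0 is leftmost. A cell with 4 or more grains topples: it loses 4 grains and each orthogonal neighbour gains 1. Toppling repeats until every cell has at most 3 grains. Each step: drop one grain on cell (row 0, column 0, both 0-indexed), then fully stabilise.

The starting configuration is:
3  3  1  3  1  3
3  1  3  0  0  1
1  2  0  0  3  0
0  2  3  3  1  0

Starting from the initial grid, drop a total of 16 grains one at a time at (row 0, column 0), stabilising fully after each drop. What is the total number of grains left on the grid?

37

step 0: 3  3  1  3  1  3
3  1  3  0  0  1
1  2  0  0  3  0
0  2  3  3  1  0
step 1: 2  0  2  3  1  3
0  3  3  0  0  1
2  2  0  0  3  0
0  2  3  3  1  0
step 2: 3  0  2  3  1  3
0  3  3  0  0  1
2  2  0  0  3  0
0  2  3  3  1  0
step 3: 0  1  2  3  1  3
1  3  3  0  0  1
2  2  0  0  3  0
0  2  3  3  1  0
step 4: 1  1  2  3  1  3
1  3  3  0  0  1
2  2  0  0  3  0
0  2  3  3  1  0
step 5: 2  1  2  3  1  3
1  3  3  0  0  1
2  2  0  0  3  0
0  2  3  3  1  0
step 6: 3  1  2  3  1  3
1  3  3  0  0  1
2  2  0  0  3  0
0  2  3  3  1  0
step 7: 0  2  2  3  1  3
2  3  3  0  0  1
2  2  0  0  3  0
0  2  3  3  1  0
step 8: 1  2  2  3  1  3
2  3  3  0  0  1
2  2  0  0  3  0
0  2  3  3  1  0
step 9: 2  2  2  3  1  3
2  3  3  0  0  1
2  2  0  0  3  0
0  2  3  3  1  0
step 10: 3  2  2  3  1  3
2  3  3  0  0  1
2  2  0  0  3  0
0  2  3  3  1  0
step 11: 0  3  2  3  1  3
3  3  3  0  0  1
2  2  0  0  3  0
0  2  3  3  1  0
step 12: 1  3  2  3  1  3
3  3  3  0  0  1
2  2  0  0  3  0
0  2  3  3  1  0
step 13: 2  3  2  3  1  3
3  3  3  0  0  1
2  2  0  0  3  0
0  2  3  3  1  0
step 14: 3  3  2  3  1  3
3  3  3  0  0  1
2  2  0  0  3  0
0  2  3  3  1  0
step 15: 2  2  1  0  2  3
1  2  1  2  0  1
3  3  1  0  3  0
0  2  3  3  1  0
step 16: 3  2  1  0  2  3
1  2  1  2  0  1
3  3  1  0  3  0
0  2  3  3  1  0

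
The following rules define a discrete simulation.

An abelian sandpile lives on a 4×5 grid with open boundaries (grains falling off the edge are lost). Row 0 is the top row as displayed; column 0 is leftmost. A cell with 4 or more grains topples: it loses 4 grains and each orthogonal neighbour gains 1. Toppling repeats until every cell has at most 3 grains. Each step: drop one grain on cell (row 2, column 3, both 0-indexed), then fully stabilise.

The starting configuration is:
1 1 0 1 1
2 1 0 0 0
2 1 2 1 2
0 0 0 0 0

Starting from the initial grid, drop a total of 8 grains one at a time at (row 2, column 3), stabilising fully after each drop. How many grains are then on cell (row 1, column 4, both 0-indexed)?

1

gen 0: 1 1 0 1 1
2 1 0 0 0
2 1 2 1 2
0 0 0 0 0
gen 1: 1 1 0 1 1
2 1 0 0 0
2 1 2 2 2
0 0 0 0 0
gen 2: 1 1 0 1 1
2 1 0 0 0
2 1 2 3 2
0 0 0 0 0
gen 3: 1 1 0 1 1
2 1 0 1 0
2 1 3 0 3
0 0 0 1 0
gen 4: 1 1 0 1 1
2 1 0 1 0
2 1 3 1 3
0 0 0 1 0
gen 5: 1 1 0 1 1
2 1 0 1 0
2 1 3 2 3
0 0 0 1 0
gen 6: 1 1 0 1 1
2 1 0 1 0
2 1 3 3 3
0 0 0 1 0
gen 7: 1 1 0 1 1
2 1 1 2 1
2 2 0 2 0
0 0 1 2 1
gen 8: 1 1 0 1 1
2 1 1 2 1
2 2 0 3 0
0 0 1 2 1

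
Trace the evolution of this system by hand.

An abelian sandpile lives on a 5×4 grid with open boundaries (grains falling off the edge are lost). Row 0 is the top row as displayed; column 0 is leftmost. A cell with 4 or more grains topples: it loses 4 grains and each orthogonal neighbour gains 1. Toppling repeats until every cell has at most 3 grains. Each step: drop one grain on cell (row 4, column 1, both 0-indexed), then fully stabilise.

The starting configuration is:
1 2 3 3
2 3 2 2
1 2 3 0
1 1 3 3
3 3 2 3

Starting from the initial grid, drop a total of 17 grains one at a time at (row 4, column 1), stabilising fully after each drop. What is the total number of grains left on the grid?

39

t=0: 1 2 3 3
2 3 2 2
1 2 3 0
1 1 3 3
3 3 2 3
t=1: 1 2 3 3
2 3 2 2
1 2 3 0
2 2 3 3
0 1 3 3
t=2: 1 2 3 3
2 3 2 2
1 2 3 0
2 2 3 3
0 2 3 3
t=3: 1 2 3 3
2 3 2 2
1 2 3 0
2 2 3 3
0 3 3 3
t=4: 2 0 2 1
3 2 2 0
2 1 2 3
3 1 3 1
1 2 2 1
t=5: 2 0 2 1
3 2 2 0
2 1 2 3
3 1 3 1
1 3 2 1
t=6: 2 0 2 1
3 2 2 0
2 1 2 3
3 2 3 1
2 0 3 1
t=7: 2 0 2 1
3 2 2 0
2 1 2 3
3 2 3 1
2 1 3 1
t=8: 2 0 2 1
3 2 2 0
2 1 2 3
3 2 3 1
2 2 3 1
t=9: 2 0 2 1
3 2 2 0
2 1 2 3
3 2 3 1
2 3 3 1
t=10: 2 0 2 1
3 2 2 0
3 2 3 3
1 1 1 2
0 3 1 2
t=11: 2 0 2 1
3 2 2 0
3 2 3 3
1 2 1 2
1 0 2 2
t=12: 2 0 2 1
3 2 2 0
3 2 3 3
1 2 1 2
1 1 2 2
t=13: 2 0 2 1
3 2 2 0
3 2 3 3
1 2 1 2
1 2 2 2
t=14: 2 0 2 1
3 2 2 0
3 2 3 3
1 2 1 2
1 3 2 2
t=15: 2 0 2 1
3 2 2 0
3 2 3 3
1 3 1 2
2 0 3 2
t=16: 2 0 2 1
3 2 2 0
3 2 3 3
1 3 1 2
2 1 3 2
t=17: 2 0 2 1
3 2 2 0
3 2 3 3
1 3 1 2
2 2 3 2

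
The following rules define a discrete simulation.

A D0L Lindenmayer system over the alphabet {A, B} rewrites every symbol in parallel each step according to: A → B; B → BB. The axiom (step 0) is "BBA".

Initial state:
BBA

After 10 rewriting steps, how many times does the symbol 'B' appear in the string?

0) BBA
1) BBBBB
2) BBBBBBBBBB
3) BBBBBBBBBBBBBBBBBBBB
4) BBBBBBBBBBBBBBBBBBBBBBBBBBBBBBBBBBBBBBBB
5) BBBBBBBBBBBBBBBBBBBBBBBBBBBBBBBBBBBBBBBBBBBBBBBBBBBBBBBBBBBBBBBBBBBBBBBBBBBBBBBB
6) BBBBBBBBBBBBBBBBBBBBBBBBBBBBBBBBBBBBBBBBBBBBBBBBBBBBBBBBBB…BBBBBBBBBBBBBBBBBBBBBBBBBBBBBBBBBBBBBBBBBBBBBBBBBBBBBBBBBB  (len 160)
7) BBBBBBBBBBBBBBBBBBBBBBBBBBBBBBBBBBBBBBBBBBBBBBBBBBBBBBBBBB…BBBBBBBBBBBBBBBBBBBBBBBBBBBBBBBBBBBBBBBBBBBBBBBBBBBBBBBBBB  (len 320)
8) BBBBBBBBBBBBBBBBBBBBBBBBBBBBBBBBBBBBBBBBBBBBBBBBBBBBBBBBBB…BBBBBBBBBBBBBBBBBBBBBBBBBBBBBBBBBBBBBBBBBBBBBBBBBBBBBBBBBB  (len 640)
9) BBBBBBBBBBBBBBBBBBBBBBBBBBBBBBBBBBBBBBBBBBBBBBBBBBBBBBBBBB…BBBBBBBBBBBBBBBBBBBBBBBBBBBBBBBBBBBBBBBBBBBBBBBBBBBBBBBBBB  (len 1280)
10) BBBBBBBBBBBBBBBBBBBBBBBBBBBBBBBBBBBBBBBBBBBBBBBBBBBBBBBBBB…BBBBBBBBBBBBBBBBBBBBBBBBBBBBBBBBBBBBBBBBBBBBBBBBBBBBBBBBBB  (len 2560)

2560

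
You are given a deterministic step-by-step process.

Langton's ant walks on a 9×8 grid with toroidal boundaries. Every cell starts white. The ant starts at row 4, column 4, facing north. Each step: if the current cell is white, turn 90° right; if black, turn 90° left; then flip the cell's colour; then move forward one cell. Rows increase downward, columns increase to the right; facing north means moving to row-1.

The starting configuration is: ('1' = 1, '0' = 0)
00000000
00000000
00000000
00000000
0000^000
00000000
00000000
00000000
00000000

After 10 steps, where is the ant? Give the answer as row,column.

t=0: 00000000
00000000
00000000
00000000
0000^000
00000000
00000000
00000000
00000000
t=1: 00000000
00000000
00000000
00000000
00001>00
00000000
00000000
00000000
00000000
t=2: 00000000
00000000
00000000
00000000
00001100
00000v00
00000000
00000000
00000000
t=3: 00000000
00000000
00000000
00000000
00001100
0000<100
00000000
00000000
00000000
t=4: 00000000
00000000
00000000
00000000
0000^100
00001100
00000000
00000000
00000000
t=5: 00000000
00000000
00000000
00000000
000<0100
00001100
00000000
00000000
00000000
t=6: 00000000
00000000
00000000
000^0000
00010100
00001100
00000000
00000000
00000000
t=7: 00000000
00000000
00000000
0001>000
00010100
00001100
00000000
00000000
00000000
t=8: 00000000
00000000
00000000
00011000
0001v100
00001100
00000000
00000000
00000000
t=9: 00000000
00000000
00000000
00011000
000<1100
00001100
00000000
00000000
00000000
t=10: 00000000
00000000
00000000
00011000
00001100
000v1100
00000000
00000000
00000000

5,3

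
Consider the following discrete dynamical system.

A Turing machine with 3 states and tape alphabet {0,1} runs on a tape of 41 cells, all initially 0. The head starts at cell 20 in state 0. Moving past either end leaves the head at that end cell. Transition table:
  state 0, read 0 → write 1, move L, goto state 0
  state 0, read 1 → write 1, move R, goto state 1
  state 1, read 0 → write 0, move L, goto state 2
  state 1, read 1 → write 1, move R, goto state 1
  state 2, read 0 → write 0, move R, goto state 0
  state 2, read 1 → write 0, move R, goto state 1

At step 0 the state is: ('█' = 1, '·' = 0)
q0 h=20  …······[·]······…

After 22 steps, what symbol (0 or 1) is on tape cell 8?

0) q0 h=20  …······[·]······…
1) q0 h=19  …······[·]█·····…
2) q0 h=18  …······[·]██····…
3) q0 h=17  …······[·]███···…
4) q0 h=16  …······[·]████··…
5) q0 h=15  …······[·]█████·…
6) q0 h=14  …······[·]██████…
7) q0 h=13  …······[·]██████…
8) q0 h=12  …······[·]██████…
9) q0 h=11  …······[·]██████…
10) q0 h=10  …······[·]██████…
11) q0 h= 9  …······[·]██████…
12) q0 h= 8  …······[·]██████…
13) q0 h= 7  …······[·]██████…
14) q0 h= 6  |······[·]██████…
15) q0 h= 5  |·····[·]██████…
16) q0 h= 4  |····[·]██████…
17) q0 h= 3  |···[·]██████…
18) q0 h= 2  |··[·]██████…
19) q0 h= 1  |·[·]██████…
20) q0 h= 0  |[·]██████…
21) q0 h= 0  |[█]██████…
22) q1 h= 1  |█[█]██████…

1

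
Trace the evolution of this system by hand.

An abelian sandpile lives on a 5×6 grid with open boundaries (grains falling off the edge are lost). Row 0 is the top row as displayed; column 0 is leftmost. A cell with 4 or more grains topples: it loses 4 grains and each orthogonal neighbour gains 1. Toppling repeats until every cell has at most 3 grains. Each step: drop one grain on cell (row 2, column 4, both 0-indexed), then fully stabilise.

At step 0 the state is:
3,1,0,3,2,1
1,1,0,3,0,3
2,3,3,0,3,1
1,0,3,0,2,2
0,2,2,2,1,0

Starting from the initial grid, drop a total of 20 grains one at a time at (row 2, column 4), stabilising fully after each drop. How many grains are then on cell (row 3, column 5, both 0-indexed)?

2

0) 3,1,0,3,2,1
1,1,0,3,0,3
2,3,3,0,3,1
1,0,3,0,2,2
0,2,2,2,1,0
1) 3,1,0,3,2,1
1,1,0,3,1,3
2,3,3,1,0,2
1,0,3,0,3,2
0,2,2,2,1,0
2) 3,1,0,3,2,1
1,1,0,3,1,3
2,3,3,1,1,2
1,0,3,0,3,2
0,2,2,2,1,0
3) 3,1,0,3,2,1
1,1,0,3,1,3
2,3,3,1,2,2
1,0,3,0,3,2
0,2,2,2,1,0
4) 3,1,0,3,2,1
1,1,0,3,1,3
2,3,3,1,3,2
1,0,3,0,3,2
0,2,2,2,1,0
5) 3,1,0,3,2,1
1,1,0,3,2,3
2,3,3,2,1,3
1,0,3,1,0,3
0,2,2,2,2,0
6) 3,1,0,3,2,1
1,1,0,3,2,3
2,3,3,2,2,3
1,0,3,1,0,3
0,2,2,2,2,0
7) 3,1,0,3,2,1
1,1,0,3,2,3
2,3,3,2,3,3
1,0,3,1,0,3
0,2,2,2,2,0
8) 3,1,1,1,0,3
1,2,2,2,2,1
3,0,2,1,3,2
1,2,0,3,2,0
0,2,3,2,2,1
9) 3,1,1,1,0,3
1,2,2,2,3,1
3,0,2,2,0,3
1,2,0,3,3,0
0,2,3,2,2,1
10) 3,1,1,1,0,3
1,2,2,2,3,1
3,0,2,2,1,3
1,2,0,3,3,0
0,2,3,2,2,1
11) 3,1,1,1,0,3
1,2,2,2,3,1
3,0,2,2,2,3
1,2,0,3,3,0
0,2,3,2,2,1
12) 3,1,1,1,0,3
1,2,2,2,3,1
3,0,2,2,3,3
1,2,0,3,3,0
0,2,3,2,2,1
13) 3,1,1,2,1,3
1,2,3,0,2,3
3,0,3,2,0,1
1,2,1,1,2,2
0,2,3,3,3,1
14) 3,1,1,2,1,3
1,2,3,0,2,3
3,0,3,2,1,1
1,2,1,1,2,2
0,2,3,3,3,1
15) 3,1,1,2,1,3
1,2,3,0,2,3
3,0,3,2,2,1
1,2,1,1,2,2
0,2,3,3,3,1
16) 3,1,1,2,1,3
1,2,3,0,2,3
3,0,3,2,3,1
1,2,1,1,2,2
0,2,3,3,3,1
17) 3,1,1,2,1,3
1,2,3,0,3,3
3,0,3,3,0,2
1,2,1,1,3,2
0,2,3,3,3,1
18) 3,1,1,2,1,3
1,2,3,0,3,3
3,0,3,3,1,2
1,2,1,1,3,2
0,2,3,3,3,1
19) 3,1,1,2,1,3
1,2,3,0,3,3
3,0,3,3,2,2
1,2,1,1,3,2
0,2,3,3,3,1
20) 3,1,1,2,1,3
1,2,3,0,3,3
3,0,3,3,3,2
1,2,1,1,3,2
0,2,3,3,3,1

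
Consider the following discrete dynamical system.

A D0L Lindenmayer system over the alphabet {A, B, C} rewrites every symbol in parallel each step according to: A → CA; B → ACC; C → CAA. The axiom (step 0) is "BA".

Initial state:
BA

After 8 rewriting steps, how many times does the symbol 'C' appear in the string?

gen 0: BA
gen 1: ACCCA
gen 2: CACAACAACAACA
gen 3: CAACACAACACACAACACACAACACACAACA
gen 4: CAACACACAACACAACACACAACACAACACAACACACAACACAACACAACACACAACACAACACAACACACAACA
gen 5: CAACACACAACACAACACAACACACAACACAACACACAACACAACACAACACACAACA…CAACACAACACACAACACAACACACAACACAACACACAACACAACACAACACACAACA  (len 181)
gen 6: CAACACACAACACAACACAACACACAACACAACACACAACACAACACACAACACAACA…CAACACAACACACAACACAACACACAACACAACACACAACACAACACAACACACAACA  (len 437)
gen 7: CAACACACAACACAACACAACACACAACACAACACACAACACAACACACAACACAACA…CAACACAACACACAACACAACACACAACACAACACACAACACAACACAACACACAACA  (len 1055)
gen 8: CAACACACAACACAACACAACACACAACACAACACACAACACAACACACAACACAACA…CAACACAACACACAACACAACACACAACACAACACACAACACAACACAACACACAACA  (len 2547)

1055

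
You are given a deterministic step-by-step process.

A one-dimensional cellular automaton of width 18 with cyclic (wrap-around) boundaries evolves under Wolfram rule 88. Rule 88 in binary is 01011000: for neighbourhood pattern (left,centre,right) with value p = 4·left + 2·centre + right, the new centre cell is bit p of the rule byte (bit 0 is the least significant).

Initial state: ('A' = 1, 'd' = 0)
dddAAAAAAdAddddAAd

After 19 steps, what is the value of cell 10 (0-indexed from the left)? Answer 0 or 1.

[0] dddAAAAAAdAddddAAd
[1] dddAddddAddAdddAAA
[2] AdddAddddAddAddAdA
[3] AAdddAddddAddAdddA
[4] dAAdddAddddAddAddA
[5] dAAAdddAddddAddAdd
[6] dAdAAdddAddddAddAd
[7] dddAAAdddAddddAddA
[8] AddAdAAdddAddddAdd
[9] dAdddAAAdddAddddAd
[10] ddAddAdAAdddAddddA
[11] AddAdddAAAdddAdddd
[12] dAddAddAdAAdddAddd
[13] ddAddAdddAAAdddAdd
[14] dddAddAddAdAAdddAd
[15] ddddAddAdddAAAdddA
[16] AddddAddAddAdAAddd
[17] dAddddAddAdddAAAdd
[18] ddAddddAddAddAdAAd
[19] dddAddddAddAdddAAA

0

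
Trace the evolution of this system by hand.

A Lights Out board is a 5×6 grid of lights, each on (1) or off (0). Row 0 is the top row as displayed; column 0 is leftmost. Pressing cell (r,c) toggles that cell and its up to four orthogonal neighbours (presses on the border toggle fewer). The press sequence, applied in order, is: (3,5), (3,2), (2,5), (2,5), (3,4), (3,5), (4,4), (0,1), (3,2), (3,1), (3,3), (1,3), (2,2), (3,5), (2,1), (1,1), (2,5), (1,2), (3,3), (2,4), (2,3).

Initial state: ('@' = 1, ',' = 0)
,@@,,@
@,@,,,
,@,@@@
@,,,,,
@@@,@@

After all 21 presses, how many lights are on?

gen 0: ,@@,,@
@,@,,,
,@,@@@
@,,,,,
@@@,@@
gen 1: ,@@,,@
@,@,,,
,@,@@,
@,,,@@
@@@,@,
gen 2: ,@@,,@
@,@,,,
,@@@@,
@@@@@@
@@,,@,
gen 3: ,@@,,@
@,@,,@
,@@@,@
@@@@@,
@@,,@,
gen 4: ,@@,,@
@,@,,,
,@@@@,
@@@@@@
@@,,@,
gen 5: ,@@,,@
@,@,,,
,@@@,,
@@@,,,
@@,,,,
gen 6: ,@@,,@
@,@,,,
,@@@,@
@@@,@@
@@,,,@
gen 7: ,@@,,@
@,@,,,
,@@@,@
@@@,,@
@@,@@,
gen 8: @,,,,@
@@@,,,
,@@@,@
@@@,,@
@@,@@,
gen 9: @,,,,@
@@@,,,
,@,@,@
@,,@,@
@@@@@,
gen 10: @,,,,@
@@@,,,
,,,@,@
,@@@,@
@,@@@,
gen 11: @,,,,@
@@@,,,
,,,,,@
,@,,@@
@,@,@,
gen 12: @,,@,@
@@,@@,
,,,@,@
,@,,@@
@,@,@,
gen 13: @,,@,@
@@@@@,
,@@,,@
,@@,@@
@,@,@,
gen 14: @,,@,@
@@@@@,
,@@,,,
,@@,,,
@,@,@@
gen 15: @,,@,@
@,@@@,
@,,,,,
,,@,,,
@,@,@@
gen 16: @@,@,@
,@,@@,
@@,,,,
,,@,,,
@,@,@@
gen 17: @@,@,@
,@,@@@
@@,,@@
,,@,,@
@,@,@@
gen 18: @@@@,@
,,@,@@
@@@,@@
,,@,,@
@,@,@@
gen 19: @@@@,@
,,@,@@
@@@@@@
,,,@@@
@,@@@@
gen 20: @@@@,@
,,@,,@
@@@,,,
,,,@,@
@,@@@@
gen 21: @@@@,@
,,@@,@
@@,@@,
,,,,,@
@,@@@@

18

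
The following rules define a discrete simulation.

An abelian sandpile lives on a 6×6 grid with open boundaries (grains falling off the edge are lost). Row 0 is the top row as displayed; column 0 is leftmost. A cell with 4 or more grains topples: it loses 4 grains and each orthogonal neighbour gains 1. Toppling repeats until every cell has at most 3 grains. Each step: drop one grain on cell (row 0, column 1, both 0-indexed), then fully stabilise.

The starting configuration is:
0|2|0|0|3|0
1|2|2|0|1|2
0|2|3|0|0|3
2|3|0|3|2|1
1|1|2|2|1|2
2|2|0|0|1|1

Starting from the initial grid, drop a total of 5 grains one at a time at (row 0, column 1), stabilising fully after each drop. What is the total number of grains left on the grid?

51

step 0: 0|2|0|0|3|0
1|2|2|0|1|2
0|2|3|0|0|3
2|3|0|3|2|1
1|1|2|2|1|2
2|2|0|0|1|1
step 1: 0|3|0|0|3|0
1|2|2|0|1|2
0|2|3|0|0|3
2|3|0|3|2|1
1|1|2|2|1|2
2|2|0|0|1|1
step 2: 1|0|1|0|3|0
1|3|2|0|1|2
0|2|3|0|0|3
2|3|0|3|2|1
1|1|2|2|1|2
2|2|0|0|1|1
step 3: 1|1|1|0|3|0
1|3|2|0|1|2
0|2|3|0|0|3
2|3|0|3|2|1
1|1|2|2|1|2
2|2|0|0|1|1
step 4: 1|2|1|0|3|0
1|3|2|0|1|2
0|2|3|0|0|3
2|3|0|3|2|1
1|1|2|2|1|2
2|2|0|0|1|1
step 5: 1|3|1|0|3|0
1|3|2|0|1|2
0|2|3|0|0|3
2|3|0|3|2|1
1|1|2|2|1|2
2|2|0|0|1|1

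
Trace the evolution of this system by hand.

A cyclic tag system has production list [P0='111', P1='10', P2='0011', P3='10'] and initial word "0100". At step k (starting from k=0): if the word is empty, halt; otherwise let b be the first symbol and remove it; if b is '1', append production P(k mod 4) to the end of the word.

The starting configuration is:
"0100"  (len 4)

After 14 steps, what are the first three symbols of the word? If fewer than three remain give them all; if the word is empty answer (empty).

011

[0] "0100"  (len 4)
[1] "100"  (len 3)
[2] "0010"  (len 4)
[3] "010"  (len 3)
[4] "10"  (len 2)
[5] "0111"  (len 4)
[6] "111"  (len 3)
[7] "110011"  (len 6)
[8] "1001110"  (len 7)
[9] "001110111"  (len 9)
[10] "01110111"  (len 8)
[11] "1110111"  (len 7)
[12] "11011110"  (len 8)
[13] "1011110111"  (len 10)
[14] "01111011110"  (len 11)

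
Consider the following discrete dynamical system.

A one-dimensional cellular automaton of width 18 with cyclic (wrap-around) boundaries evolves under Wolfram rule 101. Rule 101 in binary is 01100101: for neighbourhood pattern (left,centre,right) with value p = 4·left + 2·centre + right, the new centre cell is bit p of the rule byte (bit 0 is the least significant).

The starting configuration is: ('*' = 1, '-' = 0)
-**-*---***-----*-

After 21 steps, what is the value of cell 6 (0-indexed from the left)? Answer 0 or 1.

[0] -**-*---***-----*-
[1] --***-*---*-***-*-
[2] *---***-*-**--***-
[3] *-*---****-*----**
[4] ***-*----***-**---
[5] --***-**---**-*-*-
[6] *---**-*-*--*****-
[7] *-*--*****------**
[8] ***------*-****---
[9] --*-****-**---*-*-
[10] *-**---**-*-*-***-
[11] **-*-*--******--**
[12] -*****-------*----
[13] -----*-*****-*-***
[14] -***-**----****--*
[15] *--**-*-**----*--*
[16] *---****-*-**-*---
[17] *-*----****-***-*-
[18] ***-**----**--****
[19] --**-*-**--*------
[20] *--****-*--*-*****
[21] *-----***--**-----

1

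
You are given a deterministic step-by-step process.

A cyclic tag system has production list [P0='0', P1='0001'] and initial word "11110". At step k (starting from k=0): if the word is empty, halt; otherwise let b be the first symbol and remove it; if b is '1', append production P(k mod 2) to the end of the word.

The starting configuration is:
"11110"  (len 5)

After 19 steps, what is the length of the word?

2

0) "11110"  (len 5)
1) "11100"  (len 5)
2) "11000001"  (len 8)
3) "10000010"  (len 8)
4) "00000100001"  (len 11)
5) "0000100001"  (len 10)
6) "000100001"  (len 9)
7) "00100001"  (len 8)
8) "0100001"  (len 7)
9) "100001"  (len 6)
10) "000010001"  (len 9)
11) "00010001"  (len 8)
12) "0010001"  (len 7)
13) "010001"  (len 6)
14) "10001"  (len 5)
15) "00010"  (len 5)
16) "0010"  (len 4)
17) "010"  (len 3)
18) "10"  (len 2)
19) "00"  (len 2)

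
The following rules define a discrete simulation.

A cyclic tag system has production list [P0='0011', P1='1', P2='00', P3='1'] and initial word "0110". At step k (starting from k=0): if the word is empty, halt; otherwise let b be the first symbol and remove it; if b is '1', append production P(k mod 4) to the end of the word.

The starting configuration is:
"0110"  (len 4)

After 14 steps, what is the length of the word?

gen 0: "0110"  (len 4)
gen 1: "110"  (len 3)
gen 2: "101"  (len 3)
gen 3: "0100"  (len 4)
gen 4: "100"  (len 3)
gen 5: "000011"  (len 6)
gen 6: "00011"  (len 5)
gen 7: "0011"  (len 4)
gen 8: "011"  (len 3)
gen 9: "11"  (len 2)
gen 10: "11"  (len 2)
gen 11: "100"  (len 3)
gen 12: "001"  (len 3)
gen 13: "01"  (len 2)
gen 14: "1"  (len 1)

1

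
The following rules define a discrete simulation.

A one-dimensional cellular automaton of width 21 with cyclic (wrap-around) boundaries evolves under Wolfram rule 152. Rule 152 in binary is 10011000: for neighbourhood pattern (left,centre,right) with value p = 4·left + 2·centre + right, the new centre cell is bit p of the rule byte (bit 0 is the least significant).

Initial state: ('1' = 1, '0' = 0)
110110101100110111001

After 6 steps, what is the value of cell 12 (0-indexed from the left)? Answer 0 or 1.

0

[0] 110110101100110111001
[1] 100100001010100110101
[2] 010010000000010100001
[3] 001001000000000010000
[4] 000100100000000001000
[5] 000010010000000000100
[6] 000001001000000000010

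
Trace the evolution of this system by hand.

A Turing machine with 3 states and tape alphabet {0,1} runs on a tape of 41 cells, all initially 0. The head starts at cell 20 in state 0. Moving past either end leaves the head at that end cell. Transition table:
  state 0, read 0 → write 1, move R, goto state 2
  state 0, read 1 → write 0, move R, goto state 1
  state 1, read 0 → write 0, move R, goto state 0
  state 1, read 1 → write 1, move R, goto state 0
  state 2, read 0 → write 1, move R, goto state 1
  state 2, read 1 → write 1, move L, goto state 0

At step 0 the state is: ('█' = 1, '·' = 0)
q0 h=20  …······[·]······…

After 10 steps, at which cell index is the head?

step 0: q0 h=20  …······[·]······…
step 1: q2 h=21  …·····█[·]······…
step 2: q1 h=22  …····██[·]······…
step 3: q0 h=23  …···██·[·]······…
step 4: q2 h=24  …··██·█[·]······…
step 5: q1 h=25  …·██·██[·]······…
step 6: q0 h=26  …██·██·[·]······…
step 7: q2 h=27  …█·██·█[·]······…
step 8: q1 h=28  …·██·██[·]······…
step 9: q0 h=29  …██·██·[·]······…
step 10: q2 h=30  …█·██·█[·]······…

30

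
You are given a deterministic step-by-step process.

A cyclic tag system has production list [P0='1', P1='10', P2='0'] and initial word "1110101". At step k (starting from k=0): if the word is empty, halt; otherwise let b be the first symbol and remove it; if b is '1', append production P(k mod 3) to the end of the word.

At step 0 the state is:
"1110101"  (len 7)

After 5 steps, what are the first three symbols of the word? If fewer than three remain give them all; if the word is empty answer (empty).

gen 0: "1110101"  (len 7)
gen 1: "1101011"  (len 7)
gen 2: "10101110"  (len 8)
gen 3: "01011100"  (len 8)
gen 4: "1011100"  (len 7)
gen 5: "01110010"  (len 8)

011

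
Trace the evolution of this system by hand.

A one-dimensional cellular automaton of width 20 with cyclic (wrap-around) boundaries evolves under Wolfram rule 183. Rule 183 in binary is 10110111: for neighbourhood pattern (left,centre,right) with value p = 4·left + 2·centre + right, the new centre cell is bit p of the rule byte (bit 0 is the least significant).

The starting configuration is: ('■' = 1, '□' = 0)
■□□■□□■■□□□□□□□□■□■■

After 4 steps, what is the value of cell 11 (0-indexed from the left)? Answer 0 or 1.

gen 0: ■□□■□□■■□□□□□□□□■□■■
gen 1: □■■■■■□□■■■■■■■■■■□■
gen 2: ■□■■■□■■□■■■■■■■■□■■
gen 3: □■□■□■□□■□■■■■■■□■□■
gen 4: ■■■■■■■■■■□■■■■□■■■■

1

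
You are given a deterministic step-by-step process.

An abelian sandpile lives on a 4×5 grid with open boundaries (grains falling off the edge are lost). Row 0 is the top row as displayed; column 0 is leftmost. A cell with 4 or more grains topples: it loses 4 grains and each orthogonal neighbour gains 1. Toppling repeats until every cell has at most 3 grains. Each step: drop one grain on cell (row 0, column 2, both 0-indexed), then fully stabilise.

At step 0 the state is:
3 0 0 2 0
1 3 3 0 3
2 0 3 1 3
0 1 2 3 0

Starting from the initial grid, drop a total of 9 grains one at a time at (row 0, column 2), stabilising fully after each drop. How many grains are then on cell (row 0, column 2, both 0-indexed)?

[0] 3 0 0 2 0
1 3 3 0 3
2 0 3 1 3
0 1 2 3 0
[1] 3 0 1 2 0
1 3 3 0 3
2 0 3 1 3
0 1 2 3 0
[2] 3 0 2 2 0
1 3 3 0 3
2 0 3 1 3
0 1 2 3 0
[3] 3 0 3 2 0
1 3 3 0 3
2 0 3 1 3
0 1 2 3 0
[4] 3 2 1 3 0
2 0 2 1 3
2 2 0 2 3
0 1 3 3 0
[5] 3 2 2 3 0
2 0 2 1 3
2 2 0 2 3
0 1 3 3 0
[6] 3 2 3 3 0
2 0 2 1 3
2 2 0 2 3
0 1 3 3 0
[7] 3 3 1 0 1
2 0 3 2 3
2 2 0 2 3
0 1 3 3 0
[8] 3 3 2 0 1
2 0 3 2 3
2 2 0 2 3
0 1 3 3 0
[9] 3 3 3 0 1
2 0 3 2 3
2 2 0 2 3
0 1 3 3 0

3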